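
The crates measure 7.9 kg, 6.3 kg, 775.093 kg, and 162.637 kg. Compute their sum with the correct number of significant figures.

7.9 kg + 6.3 kg + 775.093 kg + 162.637 kg = 951.930 kg.
Addition/subtraction keeps the fewest decimal places: 7.9 → 1 decimal place, 6.3 → 1 decimal place, 775.093 → 3 decimal places, 162.637 → 3 decimal places; limit is 1.
Rounded to 1 decimal place: 951.9 kg.

951.9 kg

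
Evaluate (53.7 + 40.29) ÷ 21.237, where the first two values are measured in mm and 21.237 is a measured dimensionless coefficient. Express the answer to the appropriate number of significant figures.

4.43 mm

53.7 mm + 40.29 mm = 93.99 mm; the sum is limited to 1 decimal place (3 s.f.).
Carrying full precision, 93.99 ÷ 21.237 = 4.42576635118… mm; 21.237 has 5 s.f., so the result keeps min(3, 5) = 3 s.f.
Rounded to 3 significant figures: 4.43 mm.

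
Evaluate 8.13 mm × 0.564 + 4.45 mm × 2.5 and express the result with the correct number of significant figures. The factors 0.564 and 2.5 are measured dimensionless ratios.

16 mm

8.13 × 0.564 = 4.58532 → 4.59 mm (3 s.f., last digit at the 10^-2 place).
4.45 × 2.5 = 11.125 → 11 mm (2 s.f., last digit at the 10^0 place).
Sum: 15.71032 mm; keep the coarser place, 10^0.
Result: 16 mm.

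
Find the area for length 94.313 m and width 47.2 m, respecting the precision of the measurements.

4.45 × 10³ m²

area = 94.313 m × 47.2 m = 4451.5736 m².
94.313 has 5 significant figures; 47.2 has 3.
Division/multiplication keeps the fewest: 3 significant figures.
Rounded: 4.45 × 10³ m².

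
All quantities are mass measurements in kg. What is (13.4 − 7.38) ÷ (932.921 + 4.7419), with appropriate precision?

13.4 − 7.38 = 6.02, limited to 1 d.p. → 2 s.f.; 932.921 + 4.7419 = 937.6629, limited to 3 d.p. → 6 s.f.
Carrying full precision, 6.02 ÷ 937.6629 = 0.0064202177563…; keep min(2, 6) = 2 s.f.
Rounded to 2 significant figures: 0.0064.

0.0064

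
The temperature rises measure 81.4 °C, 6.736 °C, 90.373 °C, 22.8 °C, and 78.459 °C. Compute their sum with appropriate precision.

81.4 °C + 6.736 °C + 90.373 °C + 22.8 °C + 78.459 °C = 279.768 °C.
Addition/subtraction keeps the fewest decimal places: 81.4 → 1 decimal place, 6.736 → 3 decimal places, 90.373 → 3 decimal places, 22.8 → 1 decimal place, 78.459 → 3 decimal places; limit is 1.
Rounded to 1 decimal place: 279.8 °C.

279.8 °C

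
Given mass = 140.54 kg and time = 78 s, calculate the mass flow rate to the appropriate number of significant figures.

1.8 kg/s

mass flow rate = 140.54 kg ÷ 78 s = 1.80179487179… kg/s.
140.54 has 5 significant figures; 78 has 2.
Division/multiplication keeps the fewest: 2 significant figures.
Rounded: 1.8 kg/s.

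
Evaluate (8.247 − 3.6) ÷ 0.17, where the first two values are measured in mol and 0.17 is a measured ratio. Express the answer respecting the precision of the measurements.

27 mol

8.247 mol − 3.6 mol = 4.647 mol; the difference is limited to 1 decimal place (2 s.f.).
Carrying full precision, 4.647 ÷ 0.17 = 27.3352941176… mol; 0.17 has 2 s.f., so the result keeps min(2, 2) = 2 s.f.
Rounded to 2 significant figures: 27 mol.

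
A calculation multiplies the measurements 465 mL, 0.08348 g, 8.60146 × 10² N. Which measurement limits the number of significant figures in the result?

465 mL → 3 s.f.; 0.08348 g → 4 s.f.; 8.60146 × 10² N → 6 s.f.
The fewest is 3 significant figures, from 465 mL.

465 mL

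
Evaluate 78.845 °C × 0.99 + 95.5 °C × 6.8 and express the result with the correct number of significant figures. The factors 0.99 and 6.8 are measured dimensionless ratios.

7.3 × 10² °C

78.845 × 0.99 = 78.05655 → 78 °C (2 s.f., last digit at the 10^0 place).
95.5 × 6.8 = 649.4 → 6.5 × 10² °C (2 s.f., last digit at the 10^1 place).
Sum: 727.45655 °C; keep the coarser place, 10^1.
Result: 7.3 × 10² °C.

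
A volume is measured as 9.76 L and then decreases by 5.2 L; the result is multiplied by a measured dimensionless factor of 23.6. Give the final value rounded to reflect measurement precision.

9.76 L − 5.2 L = 4.56 L; the difference is limited to 1 decimal place (2 s.f.).
Carrying full precision, 4.56 × 23.6 = 107.616 L; 23.6 has 3 s.f., so the result keeps min(2, 3) = 2 s.f.
Rounded to 2 significant figures: 1.1 × 10² L.

1.1 × 10² L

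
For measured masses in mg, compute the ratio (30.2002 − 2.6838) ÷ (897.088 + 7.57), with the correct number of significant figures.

0.030416

30.2002 − 2.6838 = 27.5164, limited to 4 d.p. → 6 s.f.; 897.088 + 7.57 = 904.658, limited to 2 d.p. → 5 s.f.
Carrying full precision, 27.5164 ÷ 904.658 = 0.0304163562363…; keep min(6, 5) = 5 s.f.
Rounded to 5 significant figures: 0.030416.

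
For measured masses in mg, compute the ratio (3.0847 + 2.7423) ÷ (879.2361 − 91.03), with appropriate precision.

3.0847 + 2.7423 = 5.8270, limited to 4 d.p. → 5 s.f.; 879.2361 − 91.03 = 788.2061, limited to 2 d.p. → 5 s.f.
Carrying full precision, 5.8270 ÷ 788.2061 = 0.00739273649367…; keep min(5, 5) = 5 s.f.
Rounded to 5 significant figures: 0.0073927.

0.0073927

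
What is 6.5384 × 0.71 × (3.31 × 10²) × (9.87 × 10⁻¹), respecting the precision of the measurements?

1.5 × 10³

6.5384 × 0.71 × (3.31 × 10²) × (9.87 × 10⁻¹) = 1516.61372201…
Multiplication/division keeps the fewest significant figures: 6.5384 → 5 s.f., 0.71 → 2 s.f., 3.31 × 10² → 3 s.f., 9.87 × 10⁻¹ → 3 s.f.; limit is 2.
Rounded to 2 significant figures: 1.5 × 10³.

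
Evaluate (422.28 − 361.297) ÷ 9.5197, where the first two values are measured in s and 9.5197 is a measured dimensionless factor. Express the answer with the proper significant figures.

6.406 s

422.28 s − 361.297 s = 60.983 s; the difference is limited to 2 decimal places (4 s.f.).
Carrying full precision, 60.983 ÷ 9.5197 = 6.40597918002… s; 9.5197 has 5 s.f., so the result keeps min(4, 5) = 4 s.f.
Rounded to 4 significant figures: 6.406 s.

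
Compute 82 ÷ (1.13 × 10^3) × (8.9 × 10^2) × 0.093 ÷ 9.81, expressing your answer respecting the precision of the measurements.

0.61

82 ÷ (1.13 × 10^3) × (8.9 × 10^2) × 0.093 ÷ 9.81 = 0.612264891343…
Multiplication/division keeps the fewest significant figures: 82 → 2 s.f., 1.13 × 10^3 → 3 s.f., 8.9 × 10^2 → 2 s.f., 0.093 → 2 s.f., 9.81 → 3 s.f.; limit is 2.
Rounded to 2 significant figures: 0.61.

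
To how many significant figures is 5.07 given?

3

5.07: zeros between nonzero digits are significant.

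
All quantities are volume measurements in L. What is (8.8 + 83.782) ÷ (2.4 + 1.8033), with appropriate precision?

22

8.8 + 83.782 = 92.582, limited to 1 d.p. → 3 s.f.; 2.4 + 1.8033 = 4.2033, limited to 1 d.p. → 2 s.f.
Carrying full precision, 92.582 ÷ 4.2033 = 22.0260271691…; keep min(3, 2) = 2 s.f.
Rounded to 2 significant figures: 22.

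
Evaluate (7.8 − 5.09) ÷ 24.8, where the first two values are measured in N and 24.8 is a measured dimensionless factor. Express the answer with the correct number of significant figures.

7.8 N − 5.09 N = 2.71 N; the difference is limited to 1 decimal place (2 s.f.).
Carrying full precision, 2.71 ÷ 24.8 = 0.109274193548… N; 24.8 has 3 s.f., so the result keeps min(2, 3) = 2 s.f.
Rounded to 2 significant figures: 0.11 N.

0.11 N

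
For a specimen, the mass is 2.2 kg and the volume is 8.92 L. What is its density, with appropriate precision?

density = 2.2 kg ÷ 8.92 L = 0.2466367713… kg/L.
2.2 has 2 significant figures; 8.92 has 3.
Division/multiplication keeps the fewest: 2 significant figures.
Rounded: 0.25 kg/L.

0.25 kg/L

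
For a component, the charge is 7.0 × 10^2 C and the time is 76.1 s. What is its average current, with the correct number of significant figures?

average current = 7.0 × 10^2 C ÷ 76.1 s = 9.19842312746… A.
7.0 × 10^2 has 2 significant figures; 76.1 has 3.
Division/multiplication keeps the fewest: 2 significant figures.
Rounded: 9.2 A.

9.2 A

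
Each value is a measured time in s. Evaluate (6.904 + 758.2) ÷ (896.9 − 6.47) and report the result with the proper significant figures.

6.904 + 758.2 = 765.104, limited to 1 d.p. → 4 s.f.; 896.9 − 6.47 = 890.43, limited to 1 d.p. → 4 s.f.
Carrying full precision, 765.104 ÷ 890.43 = 0.859252271375…; keep min(4, 4) = 4 s.f.
Rounded to 4 significant figures: 8.593 × 10⁻¹.

8.593 × 10⁻¹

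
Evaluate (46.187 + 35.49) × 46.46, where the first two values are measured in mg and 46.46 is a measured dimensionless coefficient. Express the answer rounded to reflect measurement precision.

46.187 mg + 35.49 mg = 81.677 mg; the sum is limited to 2 decimal places (4 s.f.).
Carrying full precision, 81.677 × 46.46 = 3794.71342 mg; 46.46 has 4 s.f., so the result keeps min(4, 4) = 4 s.f.
Rounded to 4 significant figures: 3795 mg.

3795 mg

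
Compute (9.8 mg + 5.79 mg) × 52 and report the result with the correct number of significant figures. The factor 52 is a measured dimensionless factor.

8.1 × 10² mg

9.8 mg + 5.79 mg = 15.59 mg; the sum is limited to 1 decimal place (3 s.f.).
Carrying full precision, 15.59 × 52 = 810.68 mg; 52 has 2 s.f., so the result keeps min(3, 2) = 2 s.f.
Rounded to 2 significant figures: 8.1 × 10² mg.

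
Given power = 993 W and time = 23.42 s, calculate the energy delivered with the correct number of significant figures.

energy delivered = 993 W × 23.42 s = 23256.06 J.
993 has 3 significant figures; 23.42 has 4.
Division/multiplication keeps the fewest: 3 significant figures.
Rounded: 2.33 × 10⁴ J.

2.33 × 10⁴ J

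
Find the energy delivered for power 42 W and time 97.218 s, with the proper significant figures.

energy delivered = 42 W × 97.218 s = 4083.156 J.
42 has 2 significant figures; 97.218 has 5.
Division/multiplication keeps the fewest: 2 significant figures.
Rounded: 4.1 × 10³ J.

4.1 × 10³ J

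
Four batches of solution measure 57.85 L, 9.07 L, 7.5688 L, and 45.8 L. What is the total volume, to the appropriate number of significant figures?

120.3 L

57.85 L + 9.07 L + 7.5688 L + 45.8 L = 120.2888 L.
Addition/subtraction keeps the fewest decimal places: 57.85 → 2 decimal places, 9.07 → 2 decimal places, 7.5688 → 4 decimal places, 45.8 → 1 decimal place; limit is 1.
Rounded to 1 decimal place: 120.3 L.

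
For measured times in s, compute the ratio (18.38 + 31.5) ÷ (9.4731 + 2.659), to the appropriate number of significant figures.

18.38 + 31.5 = 49.88, limited to 1 d.p. → 3 s.f.; 9.4731 + 2.659 = 12.1321, limited to 3 d.p. → 5 s.f.
Carrying full precision, 49.88 ÷ 12.1321 = 4.11140692873…; keep min(3, 5) = 3 s.f.
Rounded to 3 significant figures: 4.11.

4.11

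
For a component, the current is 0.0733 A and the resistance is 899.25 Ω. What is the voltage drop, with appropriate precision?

voltage drop = 0.0733 A × 899.25 Ω = 65.915025 V.
0.0733 has 3 significant figures; 899.25 has 5.
Division/multiplication keeps the fewest: 3 significant figures.
Rounded: 65.9 V.

65.9 V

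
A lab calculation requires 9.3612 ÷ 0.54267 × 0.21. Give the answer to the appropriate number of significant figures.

3.6

9.3612 ÷ 0.54267 × 0.21 = 3.62255514401…
Multiplication/division keeps the fewest significant figures: 9.3612 → 5 s.f., 0.54267 → 5 s.f., 0.21 → 2 s.f.; limit is 2.
Rounded to 2 significant figures: 3.6.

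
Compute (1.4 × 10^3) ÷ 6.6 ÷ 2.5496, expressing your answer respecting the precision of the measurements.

83

(1.4 × 10^3) ÷ 6.6 ÷ 2.5496 = 83.1978397087…
Multiplication/division keeps the fewest significant figures: 1.4 × 10^3 → 2 s.f., 6.6 → 2 s.f., 2.5496 → 5 s.f.; limit is 2.
Rounded to 2 significant figures: 83.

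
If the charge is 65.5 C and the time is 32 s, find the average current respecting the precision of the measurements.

2.0 A

average current = 65.5 C ÷ 32 s = 2.046875 A.
65.5 has 3 significant figures; 32 has 2.
Division/multiplication keeps the fewest: 2 significant figures.
Rounded: 2.0 A.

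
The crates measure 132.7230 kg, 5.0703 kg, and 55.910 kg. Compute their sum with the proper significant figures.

132.7230 kg + 5.0703 kg + 55.910 kg = 193.7033 kg.
Addition/subtraction keeps the fewest decimal places: 132.7230 → 4 decimal places, 5.0703 → 4 decimal places, 55.910 → 3 decimal places; limit is 3.
Rounded to 3 decimal places: 193.703 kg.

193.703 kg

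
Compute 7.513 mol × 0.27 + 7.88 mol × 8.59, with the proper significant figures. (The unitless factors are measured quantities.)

7.513 × 0.27 = 2.02851 → 2.0 mol (2 s.f., last digit at the 10^-1 place).
7.88 × 8.59 = 67.6892 → 67.7 mol (3 s.f., last digit at the 10^-1 place).
Sum: 69.71771 mol; keep the coarser place, 10^-1.
Result: 69.7 mol.

69.7 mol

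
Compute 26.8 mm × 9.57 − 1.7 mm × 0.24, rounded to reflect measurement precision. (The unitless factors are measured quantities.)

26.8 × 9.57 = 256.476 → 256 mm (3 s.f., last digit at the 10^0 place).
1.7 × 0.24 = 0.408 → 0.41 mm (2 s.f., last digit at the 10^-2 place).
Difference: 256.068 mm; keep the coarser place, 10^0.
Result: 256 mm.

256 mm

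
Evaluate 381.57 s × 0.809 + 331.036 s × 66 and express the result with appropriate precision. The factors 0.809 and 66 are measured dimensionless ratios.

381.57 × 0.809 = 308.69013 → 309 s (3 s.f., last digit at the 10^0 place).
331.036 × 66 = 21848.376 → 2.2 × 10⁴ s (2 s.f., last digit at the 10^3 place).
Sum: 22157.06613 s; keep the coarser place, 10^3.
Result: 2.2 × 10⁴ s.

2.2 × 10⁴ s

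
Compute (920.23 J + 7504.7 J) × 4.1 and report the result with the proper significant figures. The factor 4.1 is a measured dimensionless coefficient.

3.5 × 10⁴ J

920.23 J + 7504.7 J = 8424.93 J; the sum is limited to 1 decimal place (5 s.f.).
Carrying full precision, 8424.93 × 4.1 = 34542.213 J; 4.1 has 2 s.f., so the result keeps min(5, 2) = 2 s.f.
Rounded to 2 significant figures: 3.5 × 10⁴ J.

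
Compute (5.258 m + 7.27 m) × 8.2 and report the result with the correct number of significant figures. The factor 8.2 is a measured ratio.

5.258 m + 7.27 m = 12.528 m; the sum is limited to 2 decimal places (4 s.f.).
Carrying full precision, 12.528 × 8.2 = 102.7296 m; 8.2 has 2 s.f., so the result keeps min(4, 2) = 2 s.f.
Rounded to 2 significant figures: 1.0 × 10² m.

1.0 × 10² m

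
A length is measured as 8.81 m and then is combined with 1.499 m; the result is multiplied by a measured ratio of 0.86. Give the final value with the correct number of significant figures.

8.81 m + 1.499 m = 10.309 m; the sum is limited to 2 decimal places (4 s.f.).
Carrying full precision, 10.309 × 0.86 = 8.86574 m; 0.86 has 2 s.f., so the result keeps min(4, 2) = 2 s.f.
Rounded to 2 significant figures: 8.9 m.

8.9 m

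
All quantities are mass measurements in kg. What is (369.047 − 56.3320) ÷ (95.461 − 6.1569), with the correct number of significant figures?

3.5017

369.047 − 56.3320 = 312.7150, limited to 3 d.p. → 6 s.f.; 95.461 − 6.1569 = 89.3041, limited to 3 d.p. → 5 s.f.
Carrying full precision, 312.7150 ÷ 89.3041 = 3.50168693263…; keep min(6, 5) = 5 s.f.
Rounded to 5 significant figures: 3.5017.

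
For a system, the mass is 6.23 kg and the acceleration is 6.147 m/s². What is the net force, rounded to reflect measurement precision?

38.3 N

net force = 6.23 kg × 6.147 m/s² = 38.29581 N.
6.23 has 3 significant figures; 6.147 has 4.
Division/multiplication keeps the fewest: 3 significant figures.
Rounded: 38.3 N.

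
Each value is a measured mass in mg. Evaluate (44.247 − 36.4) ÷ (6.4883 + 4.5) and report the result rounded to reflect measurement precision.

7.1 × 10⁻¹

44.247 − 36.4 = 7.847, limited to 1 d.p. → 2 s.f.; 6.4883 + 4.5 = 10.9883, limited to 1 d.p. → 3 s.f.
Carrying full precision, 7.847 ÷ 10.9883 = 0.714123203771…; keep min(2, 3) = 2 s.f.
Rounded to 2 significant figures: 7.1 × 10⁻¹.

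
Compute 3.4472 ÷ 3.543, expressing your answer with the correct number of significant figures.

0.9730

3.4472 ÷ 3.543 = 0.972960767711…
Multiplication/division keeps the fewest significant figures: 3.4472 → 5 s.f., 3.543 → 4 s.f.; limit is 4.
Rounded to 4 significant figures: 0.9730.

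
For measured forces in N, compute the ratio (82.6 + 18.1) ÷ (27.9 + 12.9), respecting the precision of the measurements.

82.6 + 18.1 = 100.7, limited to 1 d.p. → 4 s.f.; 27.9 + 12.9 = 40.8, limited to 1 d.p. → 3 s.f.
Carrying full precision, 100.7 ÷ 40.8 = 2.4681372549…; keep min(4, 3) = 3 s.f.
Rounded to 3 significant figures: 2.47.

2.47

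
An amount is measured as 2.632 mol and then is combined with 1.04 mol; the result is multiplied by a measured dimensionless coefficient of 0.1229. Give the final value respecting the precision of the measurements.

2.632 mol + 1.04 mol = 3.672 mol; the sum is limited to 2 decimal places (3 s.f.).
Carrying full precision, 3.672 × 0.1229 = 0.4512888 mol; 0.1229 has 4 s.f., so the result keeps min(3, 4) = 3 s.f.
Rounded to 3 significant figures: 0.451 mol.

0.451 mol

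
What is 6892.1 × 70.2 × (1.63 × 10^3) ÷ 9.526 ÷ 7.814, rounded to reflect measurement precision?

6892.1 × 70.2 × (1.63 × 10^3) ÷ 9.526 ÷ 7.814 = 10594788.7723…
Multiplication/division keeps the fewest significant figures: 6892.1 → 5 s.f., 70.2 → 3 s.f., 1.63 × 10^3 → 3 s.f., 9.526 → 4 s.f., 7.814 → 4 s.f.; limit is 3.
Rounded to 3 significant figures: 1.06 × 10^7.

1.06 × 10^7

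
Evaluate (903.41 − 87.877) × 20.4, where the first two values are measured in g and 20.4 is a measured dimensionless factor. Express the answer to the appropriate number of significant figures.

903.41 g − 87.877 g = 815.533 g; the difference is limited to 2 decimal places (5 s.f.).
Carrying full precision, 815.533 × 20.4 = 16636.8732 g; 20.4 has 3 s.f., so the result keeps min(5, 3) = 3 s.f.
Rounded to 3 significant figures: 1.66 × 10^4 g.

1.66 × 10^4 g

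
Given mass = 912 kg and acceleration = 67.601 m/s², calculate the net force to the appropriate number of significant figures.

net force = 912 kg × 67.601 m/s² = 61652.112 N.
912 has 3 significant figures; 67.601 has 5.
Division/multiplication keeps the fewest: 3 significant figures.
Rounded: 6.17 × 10^4 N.

6.17 × 10^4 N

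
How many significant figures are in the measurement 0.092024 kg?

5

0.092024: leading zeros are not significant; zeros between nonzero digits are significant.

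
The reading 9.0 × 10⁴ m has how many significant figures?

9.0 × 10⁴: in scientific notation every digit of the coefficient is significant.

2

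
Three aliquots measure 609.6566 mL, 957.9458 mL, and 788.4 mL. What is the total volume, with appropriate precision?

2356.0 mL

609.6566 mL + 957.9458 mL + 788.4 mL = 2356.0024 mL.
Addition/subtraction keeps the fewest decimal places: 609.6566 → 4 decimal places, 957.9458 → 4 decimal places, 788.4 → 1 decimal place; limit is 1.
Rounded to 1 decimal place: 2356.0 mL.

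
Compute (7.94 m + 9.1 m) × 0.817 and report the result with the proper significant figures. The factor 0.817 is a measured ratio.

7.94 m + 9.1 m = 17.04 m; the sum is limited to 1 decimal place (3 s.f.).
Carrying full precision, 17.04 × 0.817 = 13.92168 m; 0.817 has 3 s.f., so the result keeps min(3, 3) = 3 s.f.
Rounded to 3 significant figures: 13.9 m.

13.9 m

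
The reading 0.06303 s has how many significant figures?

0.06303: leading zeros are not significant; zeros between nonzero digits are significant.

4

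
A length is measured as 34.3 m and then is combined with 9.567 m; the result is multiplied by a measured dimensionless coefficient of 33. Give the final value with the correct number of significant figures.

1.4 × 10^3 m

34.3 m + 9.567 m = 43.867 m; the sum is limited to 1 decimal place (3 s.f.).
Carrying full precision, 43.867 × 33 = 1447.611 m; 33 has 2 s.f., so the result keeps min(3, 2) = 2 s.f.
Rounded to 2 significant figures: 1.4 × 10^3 m.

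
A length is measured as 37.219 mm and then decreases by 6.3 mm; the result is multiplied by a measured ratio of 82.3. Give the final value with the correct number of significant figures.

37.219 mm − 6.3 mm = 30.919 mm; the difference is limited to 1 decimal place (3 s.f.).
Carrying full precision, 30.919 × 82.3 = 2544.6337 mm; 82.3 has 3 s.f., so the result keeps min(3, 3) = 3 s.f.
Rounded to 3 significant figures: 2.54 × 10^3 mm.

2.54 × 10^3 mm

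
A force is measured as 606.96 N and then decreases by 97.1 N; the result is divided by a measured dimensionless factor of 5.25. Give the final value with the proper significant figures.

606.96 N − 97.1 N = 509.86 N; the difference is limited to 1 decimal place (4 s.f.).
Carrying full precision, 509.86 ÷ 5.25 = 97.1161904762… N; 5.25 has 3 s.f., so the result keeps min(4, 3) = 3 s.f.
Rounded to 3 significant figures: 97.1 N.

97.1 N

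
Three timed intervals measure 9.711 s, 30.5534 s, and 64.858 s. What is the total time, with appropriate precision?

9.711 s + 30.5534 s + 64.858 s = 105.1224 s.
Addition/subtraction keeps the fewest decimal places: 9.711 → 3 decimal places, 30.5534 → 4 decimal places, 64.858 → 3 decimal places; limit is 3.
Rounded to 3 decimal places: 105.122 s.

105.122 s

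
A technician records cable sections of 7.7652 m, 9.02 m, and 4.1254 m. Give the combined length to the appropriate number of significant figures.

7.7652 m + 9.02 m + 4.1254 m = 20.9106 m.
Addition/subtraction keeps the fewest decimal places: 7.7652 → 4 decimal places, 9.02 → 2 decimal places, 4.1254 → 4 decimal places; limit is 2.
Rounded to 2 decimal places: 20.91 m.

20.91 m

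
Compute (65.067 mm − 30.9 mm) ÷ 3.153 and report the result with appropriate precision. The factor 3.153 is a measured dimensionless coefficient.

10.8 mm

65.067 mm − 30.9 mm = 34.167 mm; the difference is limited to 1 decimal place (3 s.f.).
Carrying full precision, 34.167 ÷ 3.153 = 10.8363463368… mm; 3.153 has 4 s.f., so the result keeps min(3, 4) = 3 s.f.
Rounded to 3 significant figures: 10.8 mm.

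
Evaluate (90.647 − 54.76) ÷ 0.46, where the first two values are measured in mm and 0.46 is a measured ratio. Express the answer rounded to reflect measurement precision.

78 mm

90.647 mm − 54.76 mm = 35.887 mm; the difference is limited to 2 decimal places (4 s.f.).
Carrying full precision, 35.887 ÷ 0.46 = 78.0152173913… mm; 0.46 has 2 s.f., so the result keeps min(4, 2) = 2 s.f.
Rounded to 2 significant figures: 78 mm.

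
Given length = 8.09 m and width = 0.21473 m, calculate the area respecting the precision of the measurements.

area = 8.09 m × 0.21473 m = 1.7371657 m².
8.09 has 3 significant figures; 0.21473 has 5.
Division/multiplication keeps the fewest: 3 significant figures.
Rounded: 1.74 m².

1.74 m²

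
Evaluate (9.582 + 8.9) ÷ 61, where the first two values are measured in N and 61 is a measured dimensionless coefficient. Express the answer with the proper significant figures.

9.582 N + 8.9 N = 18.482 N; the sum is limited to 1 decimal place (3 s.f.).
Carrying full precision, 18.482 ÷ 61 = 0.302983606557… N; 61 has 2 s.f., so the result keeps min(3, 2) = 2 s.f.
Rounded to 2 significant figures: 0.30 N.

0.30 N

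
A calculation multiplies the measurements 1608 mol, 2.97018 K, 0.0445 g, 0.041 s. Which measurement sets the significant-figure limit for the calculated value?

0.041 s

1608 mol → 4 s.f.; 2.97018 K → 6 s.f.; 0.0445 g → 3 s.f.; 0.041 s → 2 s.f.
The fewest is 2 significant figures, from 0.041 s.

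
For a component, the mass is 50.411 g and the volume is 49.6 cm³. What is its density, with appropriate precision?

density = 50.411 g ÷ 49.6 cm³ = 1.01635080645… g/cm³.
50.411 has 5 significant figures; 49.6 has 3.
Division/multiplication keeps the fewest: 3 significant figures.
Rounded: 1.02 g/cm³.

1.02 g/cm³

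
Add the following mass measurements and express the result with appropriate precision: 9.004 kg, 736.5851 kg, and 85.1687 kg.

830.758 kg

9.004 kg + 736.5851 kg + 85.1687 kg = 830.7578 kg.
Addition/subtraction keeps the fewest decimal places: 9.004 → 3 decimal places, 736.5851 → 4 decimal places, 85.1687 → 4 decimal places; limit is 3.
Rounded to 3 decimal places: 830.758 kg.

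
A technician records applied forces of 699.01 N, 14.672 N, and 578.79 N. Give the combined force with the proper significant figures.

699.01 N + 14.672 N + 578.79 N = 1292.472 N.
Addition/subtraction keeps the fewest decimal places: 699.01 → 2 decimal places, 14.672 → 3 decimal places, 578.79 → 2 decimal places; limit is 2.
Rounded to 2 decimal places: 1292.47 N.

1292.47 N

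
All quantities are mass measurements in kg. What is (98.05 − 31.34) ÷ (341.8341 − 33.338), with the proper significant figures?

98.05 − 31.34 = 66.71, limited to 2 d.p. → 4 s.f.; 341.8341 − 33.338 = 308.4961, limited to 3 d.p. → 6 s.f.
Carrying full precision, 66.71 ÷ 308.4961 = 0.216242604039…; keep min(4, 6) = 4 s.f.
Rounded to 4 significant figures: 0.2162.

0.2162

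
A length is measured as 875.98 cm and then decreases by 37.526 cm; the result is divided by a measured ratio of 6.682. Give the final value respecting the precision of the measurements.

875.98 cm − 37.526 cm = 838.454 cm; the difference is limited to 2 decimal places (5 s.f.).
Carrying full precision, 838.454 ÷ 6.682 = 125.479497157… cm; 6.682 has 4 s.f., so the result keeps min(5, 4) = 4 s.f.
Rounded to 4 significant figures: 125.5 cm.

125.5 cm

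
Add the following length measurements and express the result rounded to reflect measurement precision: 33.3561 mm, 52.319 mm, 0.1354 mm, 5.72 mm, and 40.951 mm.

132.48 mm

33.3561 mm + 52.319 mm + 0.1354 mm + 5.72 mm + 40.951 mm = 132.4815 mm.
Addition/subtraction keeps the fewest decimal places: 33.3561 → 4 decimal places, 52.319 → 3 decimal places, 0.1354 → 4 decimal places, 5.72 → 2 decimal places, 40.951 → 3 decimal places; limit is 2.
Rounded to 2 decimal places: 132.48 mm.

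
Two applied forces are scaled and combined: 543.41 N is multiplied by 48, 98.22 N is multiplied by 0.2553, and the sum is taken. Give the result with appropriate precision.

543.41 × 48 = 26083.68 → 2.6 × 10⁴ N (2 s.f., last digit at the 10^3 place).
98.22 × 0.2553 = 25.075566 → 25.08 N (4 s.f., last digit at the 10^-2 place).
Sum: 26108.755566 N; keep the coarser place, 10^3.
Result: 2.6 × 10⁴ N.

2.6 × 10⁴ N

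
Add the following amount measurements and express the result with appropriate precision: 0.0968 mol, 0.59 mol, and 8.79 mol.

0.0968 mol + 0.59 mol + 8.79 mol = 9.4768 mol.
Addition/subtraction keeps the fewest decimal places: 0.0968 → 4 decimal places, 0.59 → 2 decimal places, 8.79 → 2 decimal places; limit is 2.
Rounded to 2 decimal places: 9.48 mol.

9.48 mol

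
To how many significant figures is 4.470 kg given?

4.470: trailing zeros after a decimal point are significant.

4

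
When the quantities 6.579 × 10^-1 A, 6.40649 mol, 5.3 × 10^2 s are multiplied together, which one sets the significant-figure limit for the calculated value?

6.579 × 10^-1 A → 4 s.f.; 6.40649 mol → 6 s.f.; 5.3 × 10^2 s → 2 s.f.
The fewest is 2 significant figures, from 5.3 × 10^2 s.

5.3 × 10^2 s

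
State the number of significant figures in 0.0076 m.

2

0.0076: leading zeros are not significant.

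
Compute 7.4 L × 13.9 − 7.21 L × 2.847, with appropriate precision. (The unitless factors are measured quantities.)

7.4 × 13.9 = 102.86 → 1.0 × 10^2 L (2 s.f., last digit at the 10^1 place).
7.21 × 2.847 = 20.52687 → 20.5 L (3 s.f., last digit at the 10^-1 place).
Difference: 82.33313 L; keep the coarser place, 10^1.
Result: 8 × 10^1 L.

8 × 10^1 L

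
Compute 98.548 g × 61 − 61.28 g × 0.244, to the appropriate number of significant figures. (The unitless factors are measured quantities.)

6.0 × 10³ g

98.548 × 61 = 6011.428 → 6.0 × 10³ g (2 s.f., last digit at the 10^2 place).
61.28 × 0.244 = 14.95232 → 15.0 g (3 s.f., last digit at the 10^-1 place).
Difference: 5996.47568 g; keep the coarser place, 10^2.
Result: 6.0 × 10³ g.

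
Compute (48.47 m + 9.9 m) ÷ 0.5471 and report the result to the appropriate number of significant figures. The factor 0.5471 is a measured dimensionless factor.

48.47 m + 9.9 m = 58.37 m; the sum is limited to 1 decimal place (3 s.f.).
Carrying full precision, 58.37 ÷ 0.5471 = 106.689819046… m; 0.5471 has 4 s.f., so the result keeps min(3, 4) = 3 s.f.
Rounded to 3 significant figures: 107 m.

107 m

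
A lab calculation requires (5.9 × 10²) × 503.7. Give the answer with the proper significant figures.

3.0 × 10⁵

(5.9 × 10²) × 503.7 = 297183
Multiplication/division keeps the fewest significant figures: 5.9 × 10² → 2 s.f., 503.7 → 4 s.f.; limit is 2.
Rounded to 2 significant figures: 3.0 × 10⁵.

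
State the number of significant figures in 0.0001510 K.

0.0001510: leading zeros are not significant; trailing zeros after a decimal point are significant.

4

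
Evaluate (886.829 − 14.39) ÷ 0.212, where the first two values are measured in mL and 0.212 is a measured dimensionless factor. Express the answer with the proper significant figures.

4.12 × 10^3 mL

886.829 mL − 14.39 mL = 872.439 mL; the difference is limited to 2 decimal places (5 s.f.).
Carrying full precision, 872.439 ÷ 0.212 = 4115.27830189… mL; 0.212 has 3 s.f., so the result keeps min(5, 3) = 3 s.f.
Rounded to 3 significant figures: 4.12 × 10^3 mL.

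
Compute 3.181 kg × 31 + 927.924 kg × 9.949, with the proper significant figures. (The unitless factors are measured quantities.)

9331 kg

3.181 × 31 = 98.611 → 99 kg (2 s.f., last digit at the 10^0 place).
927.924 × 9.949 = 9231.915876 → 9232 kg (4 s.f., last digit at the 10^0 place).
Sum: 9330.526876 kg; keep the coarser place, 10^0.
Result: 9331 kg.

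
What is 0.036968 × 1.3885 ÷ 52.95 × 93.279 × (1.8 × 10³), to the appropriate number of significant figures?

0.036968 × 1.3885 ÷ 52.95 × 93.279 × (1.8 × 10³) = 162.765464464…
Multiplication/division keeps the fewest significant figures: 0.036968 → 5 s.f., 1.3885 → 5 s.f., 52.95 → 4 s.f., 93.279 → 5 s.f., 1.8 × 10³ → 2 s.f.; limit is 2.
Rounded to 2 significant figures: 1.6 × 10².

1.6 × 10²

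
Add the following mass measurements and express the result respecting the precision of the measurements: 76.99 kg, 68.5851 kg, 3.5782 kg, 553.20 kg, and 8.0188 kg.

710.37 kg

76.99 kg + 68.5851 kg + 3.5782 kg + 553.20 kg + 8.0188 kg = 710.3721 kg.
Addition/subtraction keeps the fewest decimal places: 76.99 → 2 decimal places, 68.5851 → 4 decimal places, 3.5782 → 4 decimal places, 553.20 → 2 decimal places, 8.0188 → 4 decimal places; limit is 2.
Rounded to 2 decimal places: 710.37 kg.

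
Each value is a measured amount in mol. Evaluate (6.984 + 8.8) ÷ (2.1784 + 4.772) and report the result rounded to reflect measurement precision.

2.27

6.984 + 8.8 = 15.784, limited to 1 d.p. → 3 s.f.; 2.1784 + 4.772 = 6.9504, limited to 3 d.p. → 4 s.f.
Carrying full precision, 15.784 ÷ 6.9504 = 2.27094843462…; keep min(3, 4) = 3 s.f.
Rounded to 3 significant figures: 2.27.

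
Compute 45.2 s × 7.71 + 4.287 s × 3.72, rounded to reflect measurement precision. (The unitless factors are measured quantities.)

45.2 × 7.71 = 348.492 → 348 s (3 s.f., last digit at the 10^0 place).
4.287 × 3.72 = 15.94764 → 15.9 s (3 s.f., last digit at the 10^-1 place).
Sum: 364.43964 s; keep the coarser place, 10^0.
Result: 364 s.

364 s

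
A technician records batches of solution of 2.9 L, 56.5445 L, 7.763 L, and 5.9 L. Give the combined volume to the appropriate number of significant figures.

73.1 L

2.9 L + 56.5445 L + 7.763 L + 5.9 L = 73.1075 L.
Addition/subtraction keeps the fewest decimal places: 2.9 → 1 decimal place, 56.5445 → 4 decimal places, 7.763 → 3 decimal places, 5.9 → 1 decimal place; limit is 1.
Rounded to 1 decimal place: 73.1 L.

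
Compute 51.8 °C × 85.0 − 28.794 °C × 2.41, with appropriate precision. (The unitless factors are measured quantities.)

51.8 × 85.0 = 4403 → 4.40 × 10^3 °C (3 s.f., last digit at the 10^1 place).
28.794 × 2.41 = 69.39354 → 69.4 °C (3 s.f., last digit at the 10^-1 place).
Difference: 4333.60646 °C; keep the coarser place, 10^1.
Result: 4.33 × 10^3 °C.

4.33 × 10^3 °C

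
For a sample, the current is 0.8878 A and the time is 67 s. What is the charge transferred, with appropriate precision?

charge transferred = 0.8878 A × 67 s = 59.4826 C.
0.8878 has 4 significant figures; 67 has 2.
Division/multiplication keeps the fewest: 2 significant figures.
Rounded: 59 C.

59 C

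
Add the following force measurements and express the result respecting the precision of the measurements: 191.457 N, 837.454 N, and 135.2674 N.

1164.178 N

191.457 N + 837.454 N + 135.2674 N = 1164.1784 N.
Addition/subtraction keeps the fewest decimal places: 191.457 → 3 decimal places, 837.454 → 3 decimal places, 135.2674 → 4 decimal places; limit is 3.
Rounded to 3 decimal places: 1164.178 N.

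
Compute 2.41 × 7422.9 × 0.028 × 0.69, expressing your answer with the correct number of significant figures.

2.41 × 7422.9 × 0.028 × 0.69 = 345.61913148
Multiplication/division keeps the fewest significant figures: 2.41 → 3 s.f., 7422.9 → 5 s.f., 0.028 → 2 s.f., 0.69 → 2 s.f.; limit is 2.
Rounded to 2 significant figures: 3.5 × 10².

3.5 × 10²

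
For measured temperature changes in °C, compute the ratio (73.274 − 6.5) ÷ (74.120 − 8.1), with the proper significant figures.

73.274 − 6.5 = 66.774, limited to 1 d.p. → 3 s.f.; 74.120 − 8.1 = 66.020, limited to 1 d.p. → 3 s.f.
Carrying full precision, 66.774 ÷ 66.020 = 1.01142078158…; keep min(3, 3) = 3 s.f.
Rounded to 3 significant figures: 1.01.

1.01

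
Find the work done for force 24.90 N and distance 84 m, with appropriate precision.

2.1 × 10³ J

work done = 24.90 N × 84 m = 2091.6 J.
24.90 has 4 significant figures; 84 has 2.
Division/multiplication keeps the fewest: 2 significant figures.
Rounded: 2.1 × 10³ J.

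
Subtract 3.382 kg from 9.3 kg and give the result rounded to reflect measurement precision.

9.3 kg − 3.382 kg = 5.918 kg.
Addition/subtraction keeps the fewest decimal places: 9.3 → 1 decimal place, 3.382 → 3 decimal places; limit is 1.
Rounded to 1 decimal place: 5.9 kg.

5.9 kg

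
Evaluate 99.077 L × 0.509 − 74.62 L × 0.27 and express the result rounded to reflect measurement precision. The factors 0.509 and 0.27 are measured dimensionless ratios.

30. L

99.077 × 0.509 = 50.430193 → 50.4 L (3 s.f., last digit at the 10^-1 place).
74.62 × 0.27 = 20.1474 → 2.0 × 10^1 L (2 s.f., last digit at the 10^0 place).
Difference: 30.282793 L; keep the coarser place, 10^0.
Result: 30. L.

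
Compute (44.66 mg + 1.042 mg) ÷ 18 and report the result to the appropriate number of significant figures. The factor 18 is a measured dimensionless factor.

44.66 mg + 1.042 mg = 45.702 mg; the sum is limited to 2 decimal places (4 s.f.).
Carrying full precision, 45.702 ÷ 18 = 2.539 mg; 18 has 2 s.f., so the result keeps min(4, 2) = 2 s.f.
Rounded to 2 significant figures: 2.5 mg.

2.5 mg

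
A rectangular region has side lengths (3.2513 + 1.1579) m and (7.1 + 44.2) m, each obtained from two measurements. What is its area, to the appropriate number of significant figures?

226 m²

3.2513 + 1.1579 = 4.4092, limited to 4 d.p. → 5 s.f.; 7.1 + 44.2 = 51.3, limited to 1 d.p. → 3 s.f.
Carrying full precision, 4.4092 × 51.3 = 226.19196; keep min(5, 3) = 3 s.f.
Rounded to 3 significant figures: 226 m².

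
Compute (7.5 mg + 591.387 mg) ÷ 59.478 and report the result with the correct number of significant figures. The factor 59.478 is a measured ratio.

10.07 mg

7.5 mg + 591.387 mg = 598.887 mg; the sum is limited to 1 decimal place (4 s.f.).
Carrying full precision, 598.887 ÷ 59.478 = 10.0690507415… mg; 59.478 has 5 s.f., so the result keeps min(4, 5) = 4 s.f.
Rounded to 4 significant figures: 10.07 mg.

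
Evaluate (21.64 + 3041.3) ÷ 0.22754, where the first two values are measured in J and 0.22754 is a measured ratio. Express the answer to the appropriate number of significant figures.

1.3461 × 10^4 J

21.64 J + 3041.3 J = 3062.94 J; the sum is limited to 1 decimal place (5 s.f.).
Carrying full precision, 3062.94 ÷ 0.22754 = 13461.1057397… J; 0.22754 has 5 s.f., so the result keeps min(5, 5) = 5 s.f.
Rounded to 5 significant figures: 1.3461 × 10^4 J.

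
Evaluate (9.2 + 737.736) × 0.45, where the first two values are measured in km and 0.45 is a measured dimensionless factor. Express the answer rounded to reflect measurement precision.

3.4 × 10² km

9.2 km + 737.736 km = 746.936 km; the sum is limited to 1 decimal place (4 s.f.).
Carrying full precision, 746.936 × 0.45 = 336.1212 km; 0.45 has 2 s.f., so the result keeps min(4, 2) = 2 s.f.
Rounded to 2 significant figures: 3.4 × 10² km.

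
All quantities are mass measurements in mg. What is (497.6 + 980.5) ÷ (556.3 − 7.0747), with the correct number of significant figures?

2.691

497.6 + 980.5 = 1478.1, limited to 1 d.p. → 5 s.f.; 556.3 − 7.0747 = 549.2253, limited to 1 d.p. → 4 s.f.
Carrying full precision, 1478.1 ÷ 549.2253 = 2.69124528677…; keep min(5, 4) = 4 s.f.
Rounded to 4 significant figures: 2.691.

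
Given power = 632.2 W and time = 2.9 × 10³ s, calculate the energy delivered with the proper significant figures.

energy delivered = 632.2 W × 2.9 × 10³ s = 1833380 J.
632.2 has 4 significant figures; 2.9 × 10³ has 2.
Division/multiplication keeps the fewest: 2 significant figures.
Rounded: 1.8 × 10⁶ J.

1.8 × 10⁶ J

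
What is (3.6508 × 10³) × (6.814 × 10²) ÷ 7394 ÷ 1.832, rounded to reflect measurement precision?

183.6

(3.6508 × 10³) × (6.814 × 10²) ÷ 7394 ÷ 1.832 = 183.647599316…
Multiplication/division keeps the fewest significant figures: 3.6508 × 10³ → 5 s.f., 6.814 × 10² → 4 s.f., 7394 → 4 s.f., 1.832 → 4 s.f.; limit is 4.
Rounded to 4 significant figures: 183.6.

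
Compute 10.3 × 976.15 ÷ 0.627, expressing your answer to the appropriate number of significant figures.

10.3 × 976.15 ÷ 0.627 = 16035.6379585…
Multiplication/division keeps the fewest significant figures: 10.3 → 3 s.f., 976.15 → 5 s.f., 0.627 → 3 s.f.; limit is 3.
Rounded to 3 significant figures: 1.60 × 10^4.

1.60 × 10^4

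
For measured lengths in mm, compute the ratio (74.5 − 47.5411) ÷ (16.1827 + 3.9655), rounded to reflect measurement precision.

74.5 − 47.5411 = 26.9589, limited to 1 d.p. → 3 s.f.; 16.1827 + 3.9655 = 20.1482, limited to 4 d.p. → 6 s.f.
Carrying full precision, 26.9589 ÷ 20.1482 = 1.33803019625…; keep min(3, 6) = 3 s.f.
Rounded to 3 significant figures: 1.34.

1.34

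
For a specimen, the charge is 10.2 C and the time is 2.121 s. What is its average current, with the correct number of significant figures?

4.81 A

average current = 10.2 C ÷ 2.121 s = 4.8090523338… A.
10.2 has 3 significant figures; 2.121 has 4.
Division/multiplication keeps the fewest: 3 significant figures.
Rounded: 4.81 A.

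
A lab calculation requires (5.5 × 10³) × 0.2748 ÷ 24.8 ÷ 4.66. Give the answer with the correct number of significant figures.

13

(5.5 × 10³) × 0.2748 ÷ 24.8 ÷ 4.66 = 13.0780146753…
Multiplication/division keeps the fewest significant figures: 5.5 × 10³ → 2 s.f., 0.2748 → 4 s.f., 24.8 → 3 s.f., 4.66 → 3 s.f.; limit is 2.
Rounded to 2 significant figures: 13.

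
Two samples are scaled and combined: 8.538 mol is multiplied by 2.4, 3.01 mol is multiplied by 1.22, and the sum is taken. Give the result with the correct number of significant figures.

8.538 × 2.4 = 20.4912 → 20. mol (2 s.f., last digit at the 10^0 place).
3.01 × 1.22 = 3.6722 → 3.67 mol (3 s.f., last digit at the 10^-2 place).
Sum: 24.1634 mol; keep the coarser place, 10^0.
Result: 24 mol.

24 mol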